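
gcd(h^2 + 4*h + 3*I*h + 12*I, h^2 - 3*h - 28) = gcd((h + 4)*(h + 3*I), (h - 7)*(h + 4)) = h + 4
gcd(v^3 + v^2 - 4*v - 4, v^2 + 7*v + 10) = v + 2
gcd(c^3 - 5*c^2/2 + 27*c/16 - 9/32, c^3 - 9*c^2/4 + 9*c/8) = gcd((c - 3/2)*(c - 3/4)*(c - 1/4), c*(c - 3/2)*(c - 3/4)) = c^2 - 9*c/4 + 9/8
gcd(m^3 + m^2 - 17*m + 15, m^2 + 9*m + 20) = m + 5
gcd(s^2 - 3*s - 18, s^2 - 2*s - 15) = s + 3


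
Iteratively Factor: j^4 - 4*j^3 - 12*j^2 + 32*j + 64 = (j - 4)*(j^3 - 12*j - 16) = (j - 4)^2*(j^2 + 4*j + 4) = (j - 4)^2*(j + 2)*(j + 2)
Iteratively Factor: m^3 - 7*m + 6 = (m + 3)*(m^2 - 3*m + 2) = (m - 1)*(m + 3)*(m - 2)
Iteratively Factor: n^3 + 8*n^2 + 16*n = (n + 4)*(n^2 + 4*n) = (n + 4)^2*(n)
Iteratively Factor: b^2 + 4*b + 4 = (b + 2)*(b + 2)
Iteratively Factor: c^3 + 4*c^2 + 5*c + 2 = (c + 2)*(c^2 + 2*c + 1) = (c + 1)*(c + 2)*(c + 1)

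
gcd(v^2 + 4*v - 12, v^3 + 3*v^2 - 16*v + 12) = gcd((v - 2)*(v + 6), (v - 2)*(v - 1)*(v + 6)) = v^2 + 4*v - 12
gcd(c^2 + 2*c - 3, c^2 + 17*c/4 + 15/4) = c + 3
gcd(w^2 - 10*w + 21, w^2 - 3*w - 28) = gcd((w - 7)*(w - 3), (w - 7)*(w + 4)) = w - 7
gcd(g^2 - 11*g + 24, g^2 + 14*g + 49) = 1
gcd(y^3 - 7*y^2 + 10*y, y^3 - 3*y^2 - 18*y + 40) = y^2 - 7*y + 10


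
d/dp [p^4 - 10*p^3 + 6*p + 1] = 4*p^3 - 30*p^2 + 6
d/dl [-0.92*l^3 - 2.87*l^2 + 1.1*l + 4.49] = -2.76*l^2 - 5.74*l + 1.1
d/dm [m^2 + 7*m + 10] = 2*m + 7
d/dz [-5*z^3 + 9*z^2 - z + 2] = -15*z^2 + 18*z - 1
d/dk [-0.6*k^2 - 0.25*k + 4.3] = -1.2*k - 0.25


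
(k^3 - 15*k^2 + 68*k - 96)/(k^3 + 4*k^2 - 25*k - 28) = (k^2 - 11*k + 24)/(k^2 + 8*k + 7)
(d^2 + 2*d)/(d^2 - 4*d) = (d + 2)/(d - 4)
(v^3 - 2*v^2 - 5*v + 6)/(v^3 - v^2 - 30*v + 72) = (v^2 + v - 2)/(v^2 + 2*v - 24)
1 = 1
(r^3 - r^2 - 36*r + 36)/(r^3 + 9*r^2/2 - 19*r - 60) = 2*(r^2 - 7*r + 6)/(2*r^2 - 3*r - 20)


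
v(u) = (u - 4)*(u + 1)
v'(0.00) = -3.00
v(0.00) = -4.00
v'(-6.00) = -15.00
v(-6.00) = 50.00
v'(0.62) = -1.76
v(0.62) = -5.48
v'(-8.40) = -19.80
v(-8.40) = 91.76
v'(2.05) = 1.10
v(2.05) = -5.95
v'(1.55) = 0.10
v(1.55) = -6.25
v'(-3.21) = -9.42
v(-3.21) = 15.93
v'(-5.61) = -14.22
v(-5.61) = 44.30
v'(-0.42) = -3.84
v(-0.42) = -2.56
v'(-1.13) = -5.26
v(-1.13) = 0.67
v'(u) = 2*u - 3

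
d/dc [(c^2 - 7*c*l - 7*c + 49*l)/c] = 1 - 49*l/c^2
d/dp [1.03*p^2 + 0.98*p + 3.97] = 2.06*p + 0.98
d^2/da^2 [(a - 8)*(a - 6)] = 2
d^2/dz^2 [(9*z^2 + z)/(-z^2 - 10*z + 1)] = 2*(89*z^3 - 27*z^2 - 3*z - 19)/(z^6 + 30*z^5 + 297*z^4 + 940*z^3 - 297*z^2 + 30*z - 1)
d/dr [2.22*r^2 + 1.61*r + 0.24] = 4.44*r + 1.61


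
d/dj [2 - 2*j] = -2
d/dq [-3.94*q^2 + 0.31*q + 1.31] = 0.31 - 7.88*q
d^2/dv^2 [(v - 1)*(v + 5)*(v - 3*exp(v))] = -3*v^2*exp(v) - 24*v*exp(v) + 6*v - 15*exp(v) + 8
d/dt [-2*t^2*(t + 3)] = 6*t*(-t - 2)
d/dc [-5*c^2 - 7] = -10*c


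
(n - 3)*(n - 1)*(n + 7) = n^3 + 3*n^2 - 25*n + 21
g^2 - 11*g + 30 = (g - 6)*(g - 5)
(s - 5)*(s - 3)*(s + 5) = s^3 - 3*s^2 - 25*s + 75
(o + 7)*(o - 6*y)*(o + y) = o^3 - 5*o^2*y + 7*o^2 - 6*o*y^2 - 35*o*y - 42*y^2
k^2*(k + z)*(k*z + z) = k^4*z + k^3*z^2 + k^3*z + k^2*z^2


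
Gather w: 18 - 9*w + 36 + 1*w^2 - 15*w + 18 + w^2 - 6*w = 2*w^2 - 30*w + 72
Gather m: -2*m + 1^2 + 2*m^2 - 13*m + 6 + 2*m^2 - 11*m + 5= 4*m^2 - 26*m + 12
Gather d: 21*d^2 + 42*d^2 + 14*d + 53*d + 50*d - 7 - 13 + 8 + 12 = 63*d^2 + 117*d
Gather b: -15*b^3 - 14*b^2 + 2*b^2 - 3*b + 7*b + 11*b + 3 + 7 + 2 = -15*b^3 - 12*b^2 + 15*b + 12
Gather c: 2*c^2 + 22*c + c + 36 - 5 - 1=2*c^2 + 23*c + 30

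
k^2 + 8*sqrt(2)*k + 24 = (k + 2*sqrt(2))*(k + 6*sqrt(2))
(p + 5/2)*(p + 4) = p^2 + 13*p/2 + 10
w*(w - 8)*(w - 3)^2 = w^4 - 14*w^3 + 57*w^2 - 72*w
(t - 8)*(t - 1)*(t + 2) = t^3 - 7*t^2 - 10*t + 16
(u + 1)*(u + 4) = u^2 + 5*u + 4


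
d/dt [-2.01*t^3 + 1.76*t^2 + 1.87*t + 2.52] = -6.03*t^2 + 3.52*t + 1.87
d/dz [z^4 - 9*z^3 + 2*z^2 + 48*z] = 4*z^3 - 27*z^2 + 4*z + 48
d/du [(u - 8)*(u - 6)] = 2*u - 14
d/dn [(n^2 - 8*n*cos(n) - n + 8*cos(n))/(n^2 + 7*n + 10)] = (-(2*n + 7)*(n^2 - 8*n*cos(n) - n + 8*cos(n)) + (n^2 + 7*n + 10)*(8*n*sin(n) + 2*n - 8*sqrt(2)*sin(n + pi/4) - 1))/(n^2 + 7*n + 10)^2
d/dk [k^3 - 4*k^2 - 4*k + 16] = 3*k^2 - 8*k - 4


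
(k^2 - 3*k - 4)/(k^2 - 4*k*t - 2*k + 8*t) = (k^2 - 3*k - 4)/(k^2 - 4*k*t - 2*k + 8*t)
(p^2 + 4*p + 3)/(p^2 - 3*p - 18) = (p + 1)/(p - 6)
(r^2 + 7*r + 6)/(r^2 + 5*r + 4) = (r + 6)/(r + 4)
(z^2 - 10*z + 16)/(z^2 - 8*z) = (z - 2)/z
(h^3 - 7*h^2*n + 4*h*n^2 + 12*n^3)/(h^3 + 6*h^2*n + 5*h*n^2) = (h^2 - 8*h*n + 12*n^2)/(h*(h + 5*n))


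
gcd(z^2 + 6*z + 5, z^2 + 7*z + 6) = z + 1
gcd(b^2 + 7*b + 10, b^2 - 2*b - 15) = 1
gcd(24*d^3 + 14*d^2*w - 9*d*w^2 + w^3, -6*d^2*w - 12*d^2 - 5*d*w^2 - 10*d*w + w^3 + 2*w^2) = -6*d^2 - 5*d*w + w^2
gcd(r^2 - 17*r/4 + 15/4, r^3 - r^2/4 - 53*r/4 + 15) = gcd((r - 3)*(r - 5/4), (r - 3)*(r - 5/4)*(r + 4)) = r^2 - 17*r/4 + 15/4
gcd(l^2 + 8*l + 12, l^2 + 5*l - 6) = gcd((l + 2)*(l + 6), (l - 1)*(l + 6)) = l + 6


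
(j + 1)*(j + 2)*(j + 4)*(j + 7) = j^4 + 14*j^3 + 63*j^2 + 106*j + 56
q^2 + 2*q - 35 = (q - 5)*(q + 7)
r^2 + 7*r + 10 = (r + 2)*(r + 5)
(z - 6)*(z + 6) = z^2 - 36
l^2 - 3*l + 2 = (l - 2)*(l - 1)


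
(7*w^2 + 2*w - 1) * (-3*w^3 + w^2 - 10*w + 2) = -21*w^5 + w^4 - 65*w^3 - 7*w^2 + 14*w - 2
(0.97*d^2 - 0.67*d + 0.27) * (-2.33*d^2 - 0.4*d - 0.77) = -2.2601*d^4 + 1.1731*d^3 - 1.108*d^2 + 0.4079*d - 0.2079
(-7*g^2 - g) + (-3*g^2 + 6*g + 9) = -10*g^2 + 5*g + 9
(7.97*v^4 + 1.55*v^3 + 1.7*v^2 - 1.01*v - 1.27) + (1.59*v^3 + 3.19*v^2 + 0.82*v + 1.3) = 7.97*v^4 + 3.14*v^3 + 4.89*v^2 - 0.19*v + 0.03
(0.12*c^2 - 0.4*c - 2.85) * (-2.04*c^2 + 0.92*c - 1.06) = -0.2448*c^4 + 0.9264*c^3 + 5.3188*c^2 - 2.198*c + 3.021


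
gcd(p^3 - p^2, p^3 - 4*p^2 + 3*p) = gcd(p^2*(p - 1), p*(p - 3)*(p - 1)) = p^2 - p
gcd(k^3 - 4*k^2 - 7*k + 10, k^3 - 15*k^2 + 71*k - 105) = k - 5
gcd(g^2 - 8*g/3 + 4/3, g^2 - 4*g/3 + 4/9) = g - 2/3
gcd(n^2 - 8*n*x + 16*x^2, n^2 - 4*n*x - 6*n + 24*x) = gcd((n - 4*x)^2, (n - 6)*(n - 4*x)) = -n + 4*x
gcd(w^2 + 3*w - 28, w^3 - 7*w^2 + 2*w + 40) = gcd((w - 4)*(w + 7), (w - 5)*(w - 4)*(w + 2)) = w - 4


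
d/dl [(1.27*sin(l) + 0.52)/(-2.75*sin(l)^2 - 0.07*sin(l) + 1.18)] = (3.4925*sin(l)^2 + 2.86*sin(l) + 1.535)*cos(l)/(7.5625*sin(l)^4 + 0.385*sin(l)^3 - 6.4851*sin(l)^2 - 0.1652*sin(l) + 1.3924)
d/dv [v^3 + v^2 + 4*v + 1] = 3*v^2 + 2*v + 4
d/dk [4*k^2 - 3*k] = 8*k - 3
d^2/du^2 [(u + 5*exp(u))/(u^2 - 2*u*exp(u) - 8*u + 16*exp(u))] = (8*(u + 5*exp(u))*(u*exp(u) - u - 7*exp(u) + 4)^2 + 2*(-(u + 5*exp(u))*(-u*exp(u) + 6*exp(u) + 1) + 2*(5*exp(u) + 1)*(u*exp(u) - u - 7*exp(u) + 4))*(u^2 - 2*u*exp(u) - 8*u + 16*exp(u)) + 5*(u^2 - 2*u*exp(u) - 8*u + 16*exp(u))^2*exp(u))/(u^2 - 2*u*exp(u) - 8*u + 16*exp(u))^3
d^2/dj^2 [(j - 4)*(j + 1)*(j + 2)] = 6*j - 2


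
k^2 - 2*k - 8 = (k - 4)*(k + 2)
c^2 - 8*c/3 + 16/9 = (c - 4/3)^2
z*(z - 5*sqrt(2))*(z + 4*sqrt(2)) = z^3 - sqrt(2)*z^2 - 40*z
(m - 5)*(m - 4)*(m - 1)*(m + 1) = m^4 - 9*m^3 + 19*m^2 + 9*m - 20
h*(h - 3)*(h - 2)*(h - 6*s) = h^4 - 6*h^3*s - 5*h^3 + 30*h^2*s + 6*h^2 - 36*h*s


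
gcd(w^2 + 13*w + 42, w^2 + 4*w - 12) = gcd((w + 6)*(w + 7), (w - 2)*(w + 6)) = w + 6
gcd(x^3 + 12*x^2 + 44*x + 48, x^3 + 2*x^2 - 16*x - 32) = x^2 + 6*x + 8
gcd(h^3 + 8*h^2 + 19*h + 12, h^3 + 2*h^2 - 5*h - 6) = h^2 + 4*h + 3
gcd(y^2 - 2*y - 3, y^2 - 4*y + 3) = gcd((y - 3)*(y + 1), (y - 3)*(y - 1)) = y - 3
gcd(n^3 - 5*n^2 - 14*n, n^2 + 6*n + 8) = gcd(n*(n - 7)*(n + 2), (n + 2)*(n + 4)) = n + 2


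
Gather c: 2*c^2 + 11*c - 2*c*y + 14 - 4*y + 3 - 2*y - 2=2*c^2 + c*(11 - 2*y) - 6*y + 15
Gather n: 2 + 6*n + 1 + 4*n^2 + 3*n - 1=4*n^2 + 9*n + 2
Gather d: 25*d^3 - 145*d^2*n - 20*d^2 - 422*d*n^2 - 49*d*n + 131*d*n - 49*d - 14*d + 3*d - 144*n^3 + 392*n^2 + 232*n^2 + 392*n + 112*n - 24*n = 25*d^3 + d^2*(-145*n - 20) + d*(-422*n^2 + 82*n - 60) - 144*n^3 + 624*n^2 + 480*n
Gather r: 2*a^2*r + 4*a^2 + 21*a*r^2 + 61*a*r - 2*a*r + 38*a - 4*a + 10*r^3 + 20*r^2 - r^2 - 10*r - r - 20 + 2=4*a^2 + 34*a + 10*r^3 + r^2*(21*a + 19) + r*(2*a^2 + 59*a - 11) - 18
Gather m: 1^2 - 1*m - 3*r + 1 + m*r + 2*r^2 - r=m*(r - 1) + 2*r^2 - 4*r + 2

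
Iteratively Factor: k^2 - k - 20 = (k + 4)*(k - 5)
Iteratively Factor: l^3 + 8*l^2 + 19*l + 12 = (l + 4)*(l^2 + 4*l + 3) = (l + 1)*(l + 4)*(l + 3)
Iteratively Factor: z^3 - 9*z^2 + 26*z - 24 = (z - 3)*(z^2 - 6*z + 8) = (z - 4)*(z - 3)*(z - 2)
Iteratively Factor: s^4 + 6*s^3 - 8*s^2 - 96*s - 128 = (s + 4)*(s^3 + 2*s^2 - 16*s - 32) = (s - 4)*(s + 4)*(s^2 + 6*s + 8) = (s - 4)*(s + 2)*(s + 4)*(s + 4)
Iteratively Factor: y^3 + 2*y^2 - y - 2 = (y - 1)*(y^2 + 3*y + 2) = (y - 1)*(y + 1)*(y + 2)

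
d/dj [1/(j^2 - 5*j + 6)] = (5 - 2*j)/(j^2 - 5*j + 6)^2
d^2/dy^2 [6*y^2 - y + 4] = 12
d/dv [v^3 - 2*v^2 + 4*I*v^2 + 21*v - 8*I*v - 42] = 3*v^2 + v*(-4 + 8*I) + 21 - 8*I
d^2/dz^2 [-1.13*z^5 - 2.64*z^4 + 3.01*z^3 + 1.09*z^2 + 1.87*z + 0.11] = -22.6*z^3 - 31.68*z^2 + 18.06*z + 2.18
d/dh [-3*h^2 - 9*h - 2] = -6*h - 9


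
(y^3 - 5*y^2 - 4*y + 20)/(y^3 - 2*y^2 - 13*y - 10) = (y - 2)/(y + 1)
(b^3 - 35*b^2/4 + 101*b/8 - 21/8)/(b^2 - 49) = (8*b^2 - 14*b + 3)/(8*(b + 7))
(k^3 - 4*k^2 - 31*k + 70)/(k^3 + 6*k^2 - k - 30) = (k - 7)/(k + 3)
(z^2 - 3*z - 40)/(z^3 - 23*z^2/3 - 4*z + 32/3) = 3*(z + 5)/(3*z^2 + z - 4)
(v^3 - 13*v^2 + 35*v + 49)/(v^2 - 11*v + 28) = (v^2 - 6*v - 7)/(v - 4)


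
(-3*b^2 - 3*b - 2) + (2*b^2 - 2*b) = -b^2 - 5*b - 2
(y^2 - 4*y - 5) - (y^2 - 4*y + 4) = -9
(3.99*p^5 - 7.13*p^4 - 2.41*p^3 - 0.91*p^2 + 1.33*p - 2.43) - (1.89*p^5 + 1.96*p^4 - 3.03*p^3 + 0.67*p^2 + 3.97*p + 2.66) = 2.1*p^5 - 9.09*p^4 + 0.62*p^3 - 1.58*p^2 - 2.64*p - 5.09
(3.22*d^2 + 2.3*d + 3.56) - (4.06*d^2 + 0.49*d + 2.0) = -0.839999999999999*d^2 + 1.81*d + 1.56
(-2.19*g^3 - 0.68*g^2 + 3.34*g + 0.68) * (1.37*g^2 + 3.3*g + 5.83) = -3.0003*g^5 - 8.1586*g^4 - 10.4359*g^3 + 7.9892*g^2 + 21.7162*g + 3.9644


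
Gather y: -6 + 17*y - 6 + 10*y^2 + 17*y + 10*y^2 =20*y^2 + 34*y - 12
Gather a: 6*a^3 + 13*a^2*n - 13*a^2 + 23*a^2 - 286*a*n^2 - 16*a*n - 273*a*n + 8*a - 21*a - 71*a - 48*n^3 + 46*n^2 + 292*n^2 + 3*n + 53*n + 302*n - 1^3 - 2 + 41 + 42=6*a^3 + a^2*(13*n + 10) + a*(-286*n^2 - 289*n - 84) - 48*n^3 + 338*n^2 + 358*n + 80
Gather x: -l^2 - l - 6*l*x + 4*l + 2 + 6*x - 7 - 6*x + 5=-l^2 - 6*l*x + 3*l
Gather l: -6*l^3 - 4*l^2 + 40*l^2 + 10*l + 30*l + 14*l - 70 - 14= -6*l^3 + 36*l^2 + 54*l - 84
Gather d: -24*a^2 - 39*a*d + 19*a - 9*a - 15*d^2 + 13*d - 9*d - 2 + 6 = -24*a^2 + 10*a - 15*d^2 + d*(4 - 39*a) + 4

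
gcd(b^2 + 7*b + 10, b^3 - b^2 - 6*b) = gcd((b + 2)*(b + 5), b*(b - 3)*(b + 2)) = b + 2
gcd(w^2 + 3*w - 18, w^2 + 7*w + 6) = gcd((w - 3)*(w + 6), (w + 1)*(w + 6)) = w + 6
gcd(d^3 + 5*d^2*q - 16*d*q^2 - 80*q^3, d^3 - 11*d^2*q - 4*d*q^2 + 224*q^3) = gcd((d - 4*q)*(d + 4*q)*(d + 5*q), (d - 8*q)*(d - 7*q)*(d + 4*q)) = d + 4*q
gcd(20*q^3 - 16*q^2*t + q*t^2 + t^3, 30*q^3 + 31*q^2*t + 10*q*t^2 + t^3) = 5*q + t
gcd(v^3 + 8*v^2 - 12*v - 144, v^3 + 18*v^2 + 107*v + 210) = v + 6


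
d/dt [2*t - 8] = 2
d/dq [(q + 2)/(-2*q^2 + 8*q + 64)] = (-q^2/2 + 2*q + (q - 2)*(q + 2) + 16)/(-q^2 + 4*q + 32)^2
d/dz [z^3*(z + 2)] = z^2*(4*z + 6)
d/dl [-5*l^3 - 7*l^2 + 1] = l*(-15*l - 14)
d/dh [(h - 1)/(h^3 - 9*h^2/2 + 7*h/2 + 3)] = 2*(-4*h^3 + 15*h^2 - 18*h + 13)/(4*h^6 - 36*h^5 + 109*h^4 - 102*h^3 - 59*h^2 + 84*h + 36)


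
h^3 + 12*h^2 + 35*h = h*(h + 5)*(h + 7)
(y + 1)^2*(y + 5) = y^3 + 7*y^2 + 11*y + 5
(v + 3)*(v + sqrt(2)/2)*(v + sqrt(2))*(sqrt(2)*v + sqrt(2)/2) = sqrt(2)*v^4 + 3*v^3 + 7*sqrt(2)*v^3/2 + 5*sqrt(2)*v^2/2 + 21*v^2/2 + 9*v/2 + 7*sqrt(2)*v/2 + 3*sqrt(2)/2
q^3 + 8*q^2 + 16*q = q*(q + 4)^2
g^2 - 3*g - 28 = (g - 7)*(g + 4)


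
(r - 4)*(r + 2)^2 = r^3 - 12*r - 16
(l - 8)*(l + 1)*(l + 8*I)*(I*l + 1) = I*l^4 - 7*l^3 - 7*I*l^3 + 49*l^2 + 56*l - 56*I*l - 64*I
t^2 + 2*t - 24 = (t - 4)*(t + 6)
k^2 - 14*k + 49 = (k - 7)^2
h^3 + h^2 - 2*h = h*(h - 1)*(h + 2)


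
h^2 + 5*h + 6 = (h + 2)*(h + 3)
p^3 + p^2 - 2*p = p*(p - 1)*(p + 2)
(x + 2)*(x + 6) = x^2 + 8*x + 12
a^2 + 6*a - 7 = (a - 1)*(a + 7)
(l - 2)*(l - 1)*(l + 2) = l^3 - l^2 - 4*l + 4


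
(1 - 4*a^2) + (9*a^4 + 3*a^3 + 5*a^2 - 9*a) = 9*a^4 + 3*a^3 + a^2 - 9*a + 1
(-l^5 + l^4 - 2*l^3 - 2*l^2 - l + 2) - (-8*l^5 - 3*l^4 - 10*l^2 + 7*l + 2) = 7*l^5 + 4*l^4 - 2*l^3 + 8*l^2 - 8*l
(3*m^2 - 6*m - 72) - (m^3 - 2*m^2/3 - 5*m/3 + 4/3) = -m^3 + 11*m^2/3 - 13*m/3 - 220/3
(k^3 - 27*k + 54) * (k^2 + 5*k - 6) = k^5 + 5*k^4 - 33*k^3 - 81*k^2 + 432*k - 324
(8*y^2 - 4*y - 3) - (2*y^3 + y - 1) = -2*y^3 + 8*y^2 - 5*y - 2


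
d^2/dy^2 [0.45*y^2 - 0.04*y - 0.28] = 0.900000000000000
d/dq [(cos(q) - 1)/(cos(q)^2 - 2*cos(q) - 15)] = (cos(q)^2 - 2*cos(q) + 17)*sin(q)/(sin(q)^2 + 2*cos(q) + 14)^2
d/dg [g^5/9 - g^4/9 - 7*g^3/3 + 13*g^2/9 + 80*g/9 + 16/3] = 5*g^4/9 - 4*g^3/9 - 7*g^2 + 26*g/9 + 80/9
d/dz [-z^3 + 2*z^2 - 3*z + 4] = -3*z^2 + 4*z - 3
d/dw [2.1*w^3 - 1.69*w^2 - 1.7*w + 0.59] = 6.3*w^2 - 3.38*w - 1.7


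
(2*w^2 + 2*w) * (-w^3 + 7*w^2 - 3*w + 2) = -2*w^5 + 12*w^4 + 8*w^3 - 2*w^2 + 4*w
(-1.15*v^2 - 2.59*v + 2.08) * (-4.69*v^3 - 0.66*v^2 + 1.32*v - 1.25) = 5.3935*v^5 + 12.9061*v^4 - 9.5638*v^3 - 3.3541*v^2 + 5.9831*v - 2.6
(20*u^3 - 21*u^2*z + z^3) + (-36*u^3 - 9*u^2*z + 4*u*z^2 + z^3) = -16*u^3 - 30*u^2*z + 4*u*z^2 + 2*z^3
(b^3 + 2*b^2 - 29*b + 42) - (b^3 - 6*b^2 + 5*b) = 8*b^2 - 34*b + 42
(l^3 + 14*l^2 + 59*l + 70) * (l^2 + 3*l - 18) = l^5 + 17*l^4 + 83*l^3 - 5*l^2 - 852*l - 1260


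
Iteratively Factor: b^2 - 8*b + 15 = (b - 5)*(b - 3)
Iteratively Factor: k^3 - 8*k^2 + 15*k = (k - 3)*(k^2 - 5*k) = (k - 5)*(k - 3)*(k)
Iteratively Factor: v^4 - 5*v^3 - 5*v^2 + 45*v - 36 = (v - 3)*(v^3 - 2*v^2 - 11*v + 12) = (v - 3)*(v - 1)*(v^2 - v - 12) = (v - 3)*(v - 1)*(v + 3)*(v - 4)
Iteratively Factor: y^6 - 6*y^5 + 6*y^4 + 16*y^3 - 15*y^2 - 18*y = (y)*(y^5 - 6*y^4 + 6*y^3 + 16*y^2 - 15*y - 18) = y*(y + 1)*(y^4 - 7*y^3 + 13*y^2 + 3*y - 18) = y*(y - 3)*(y + 1)*(y^3 - 4*y^2 + y + 6) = y*(y - 3)*(y + 1)^2*(y^2 - 5*y + 6) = y*(y - 3)*(y - 2)*(y + 1)^2*(y - 3)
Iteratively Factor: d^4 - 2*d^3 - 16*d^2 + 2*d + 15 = (d - 5)*(d^3 + 3*d^2 - d - 3) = (d - 5)*(d + 3)*(d^2 - 1) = (d - 5)*(d - 1)*(d + 3)*(d + 1)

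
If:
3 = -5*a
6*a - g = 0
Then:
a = -3/5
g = -18/5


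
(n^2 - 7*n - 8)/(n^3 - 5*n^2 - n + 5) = (n - 8)/(n^2 - 6*n + 5)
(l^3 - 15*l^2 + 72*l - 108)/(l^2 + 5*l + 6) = (l^3 - 15*l^2 + 72*l - 108)/(l^2 + 5*l + 6)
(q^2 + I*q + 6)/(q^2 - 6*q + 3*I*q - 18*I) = (q - 2*I)/(q - 6)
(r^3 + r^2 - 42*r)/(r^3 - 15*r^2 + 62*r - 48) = r*(r + 7)/(r^2 - 9*r + 8)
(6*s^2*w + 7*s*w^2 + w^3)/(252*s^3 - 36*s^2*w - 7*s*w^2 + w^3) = w*(s + w)/(42*s^2 - 13*s*w + w^2)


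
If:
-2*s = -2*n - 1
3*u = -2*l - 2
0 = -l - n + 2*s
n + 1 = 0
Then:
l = 0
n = -1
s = -1/2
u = -2/3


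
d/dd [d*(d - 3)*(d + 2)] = 3*d^2 - 2*d - 6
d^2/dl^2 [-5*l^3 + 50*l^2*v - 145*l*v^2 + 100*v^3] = -30*l + 100*v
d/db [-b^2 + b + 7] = 1 - 2*b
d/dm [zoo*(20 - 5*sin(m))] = zoo*cos(m)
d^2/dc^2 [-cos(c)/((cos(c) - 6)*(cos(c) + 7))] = (-(1 - cos(c)^2)^2 + cos(c)^5 + 250*cos(c)^3 + 40*cos(c)^2 + 1512*cos(c) - 83)/((cos(c) - 6)^3*(cos(c) + 7)^3)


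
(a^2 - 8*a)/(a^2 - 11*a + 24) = a/(a - 3)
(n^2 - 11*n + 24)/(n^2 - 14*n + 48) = (n - 3)/(n - 6)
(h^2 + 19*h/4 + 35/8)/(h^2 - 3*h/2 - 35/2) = (h + 5/4)/(h - 5)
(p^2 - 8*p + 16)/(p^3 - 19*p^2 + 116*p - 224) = (p - 4)/(p^2 - 15*p + 56)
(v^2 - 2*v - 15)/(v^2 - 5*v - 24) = (v - 5)/(v - 8)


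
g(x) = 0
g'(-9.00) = 0.00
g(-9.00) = 0.00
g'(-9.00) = 0.00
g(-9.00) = 0.00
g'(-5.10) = 0.00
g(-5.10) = 0.00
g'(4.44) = 0.00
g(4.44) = 0.00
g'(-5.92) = 0.00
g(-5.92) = 0.00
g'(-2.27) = 0.00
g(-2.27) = 0.00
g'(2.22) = 0.00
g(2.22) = 0.00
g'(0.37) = 0.00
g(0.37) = 0.00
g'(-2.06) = 0.00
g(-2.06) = 0.00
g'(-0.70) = 0.00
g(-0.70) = 0.00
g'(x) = 0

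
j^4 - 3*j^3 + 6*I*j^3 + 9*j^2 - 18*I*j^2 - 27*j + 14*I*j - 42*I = (j - 3)*(j - 2*I)*(j + I)*(j + 7*I)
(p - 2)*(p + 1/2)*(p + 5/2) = p^3 + p^2 - 19*p/4 - 5/2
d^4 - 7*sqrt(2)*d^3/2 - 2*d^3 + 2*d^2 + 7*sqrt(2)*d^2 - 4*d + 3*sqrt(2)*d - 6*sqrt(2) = (d - 2)*(d - 3*sqrt(2))*(d - sqrt(2))*(d + sqrt(2)/2)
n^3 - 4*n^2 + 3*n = n*(n - 3)*(n - 1)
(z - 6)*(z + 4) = z^2 - 2*z - 24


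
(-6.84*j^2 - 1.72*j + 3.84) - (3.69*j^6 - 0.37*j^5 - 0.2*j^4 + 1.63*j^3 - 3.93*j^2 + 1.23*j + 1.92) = -3.69*j^6 + 0.37*j^5 + 0.2*j^4 - 1.63*j^3 - 2.91*j^2 - 2.95*j + 1.92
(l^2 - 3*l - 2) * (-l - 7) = -l^3 - 4*l^2 + 23*l + 14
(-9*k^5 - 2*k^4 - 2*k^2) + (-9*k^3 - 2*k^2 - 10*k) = -9*k^5 - 2*k^4 - 9*k^3 - 4*k^2 - 10*k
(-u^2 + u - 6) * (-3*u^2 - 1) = 3*u^4 - 3*u^3 + 19*u^2 - u + 6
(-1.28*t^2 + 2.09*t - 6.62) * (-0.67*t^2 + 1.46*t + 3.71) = 0.8576*t^4 - 3.2691*t^3 + 2.738*t^2 - 1.9113*t - 24.5602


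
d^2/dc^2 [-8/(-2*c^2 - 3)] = 96*(2*c^2 - 1)/(2*c^2 + 3)^3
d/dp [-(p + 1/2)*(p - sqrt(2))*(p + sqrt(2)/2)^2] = -4*p^3 - 3*p^2/2 + 3*p + sqrt(2)/2 + 3/4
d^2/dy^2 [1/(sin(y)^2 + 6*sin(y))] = 2*(-2*sin(y) - 9 - 15/sin(y) + 18/sin(y)^2 + 36/sin(y)^3)/(sin(y) + 6)^3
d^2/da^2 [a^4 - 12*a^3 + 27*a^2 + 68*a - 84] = 12*a^2 - 72*a + 54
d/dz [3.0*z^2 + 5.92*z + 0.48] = 6.0*z + 5.92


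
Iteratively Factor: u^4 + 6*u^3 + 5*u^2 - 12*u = (u + 4)*(u^3 + 2*u^2 - 3*u) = u*(u + 4)*(u^2 + 2*u - 3) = u*(u - 1)*(u + 4)*(u + 3)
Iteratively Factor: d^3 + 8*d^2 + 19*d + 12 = (d + 3)*(d^2 + 5*d + 4) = (d + 3)*(d + 4)*(d + 1)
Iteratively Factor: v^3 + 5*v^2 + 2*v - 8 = (v + 2)*(v^2 + 3*v - 4) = (v + 2)*(v + 4)*(v - 1)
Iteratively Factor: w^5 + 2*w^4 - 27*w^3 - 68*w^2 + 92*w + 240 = (w + 3)*(w^4 - w^3 - 24*w^2 + 4*w + 80) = (w - 5)*(w + 3)*(w^3 + 4*w^2 - 4*w - 16) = (w - 5)*(w + 2)*(w + 3)*(w^2 + 2*w - 8) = (w - 5)*(w - 2)*(w + 2)*(w + 3)*(w + 4)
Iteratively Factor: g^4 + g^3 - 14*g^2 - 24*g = (g + 2)*(g^3 - g^2 - 12*g) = g*(g + 2)*(g^2 - g - 12) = g*(g + 2)*(g + 3)*(g - 4)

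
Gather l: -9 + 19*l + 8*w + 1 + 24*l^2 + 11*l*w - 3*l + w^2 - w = 24*l^2 + l*(11*w + 16) + w^2 + 7*w - 8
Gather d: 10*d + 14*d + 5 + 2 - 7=24*d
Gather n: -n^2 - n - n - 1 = -n^2 - 2*n - 1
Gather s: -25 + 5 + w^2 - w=w^2 - w - 20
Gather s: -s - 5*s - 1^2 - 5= -6*s - 6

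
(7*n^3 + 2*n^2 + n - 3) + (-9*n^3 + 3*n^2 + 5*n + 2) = -2*n^3 + 5*n^2 + 6*n - 1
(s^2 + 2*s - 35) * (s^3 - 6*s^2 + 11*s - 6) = s^5 - 4*s^4 - 36*s^3 + 226*s^2 - 397*s + 210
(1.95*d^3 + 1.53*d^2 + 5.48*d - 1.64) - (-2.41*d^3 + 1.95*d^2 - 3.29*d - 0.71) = 4.36*d^3 - 0.42*d^2 + 8.77*d - 0.93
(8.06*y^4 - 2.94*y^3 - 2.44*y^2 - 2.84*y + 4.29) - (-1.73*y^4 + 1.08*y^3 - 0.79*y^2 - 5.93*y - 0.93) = 9.79*y^4 - 4.02*y^3 - 1.65*y^2 + 3.09*y + 5.22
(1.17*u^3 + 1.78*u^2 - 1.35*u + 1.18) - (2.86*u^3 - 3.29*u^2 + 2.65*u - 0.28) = -1.69*u^3 + 5.07*u^2 - 4.0*u + 1.46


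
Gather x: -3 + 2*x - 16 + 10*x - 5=12*x - 24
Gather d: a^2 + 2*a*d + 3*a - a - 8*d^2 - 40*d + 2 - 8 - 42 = a^2 + 2*a - 8*d^2 + d*(2*a - 40) - 48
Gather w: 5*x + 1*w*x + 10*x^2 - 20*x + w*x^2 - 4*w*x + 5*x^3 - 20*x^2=w*(x^2 - 3*x) + 5*x^3 - 10*x^2 - 15*x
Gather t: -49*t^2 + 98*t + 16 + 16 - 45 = -49*t^2 + 98*t - 13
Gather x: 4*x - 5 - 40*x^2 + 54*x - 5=-40*x^2 + 58*x - 10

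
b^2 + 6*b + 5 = (b + 1)*(b + 5)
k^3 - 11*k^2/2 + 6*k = k*(k - 4)*(k - 3/2)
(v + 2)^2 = v^2 + 4*v + 4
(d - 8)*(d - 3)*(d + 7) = d^3 - 4*d^2 - 53*d + 168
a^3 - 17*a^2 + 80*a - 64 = (a - 8)^2*(a - 1)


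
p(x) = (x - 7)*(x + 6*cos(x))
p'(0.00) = -1.00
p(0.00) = -42.00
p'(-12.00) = 35.23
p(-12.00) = 131.80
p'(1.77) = 26.11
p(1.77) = -3.05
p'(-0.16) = -8.24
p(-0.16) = -41.27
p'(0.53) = 18.86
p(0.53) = -36.92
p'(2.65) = 5.33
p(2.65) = 11.48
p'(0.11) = 3.72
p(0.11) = -41.85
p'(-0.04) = -2.77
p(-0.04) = -41.92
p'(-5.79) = 23.04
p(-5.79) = 6.46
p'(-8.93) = -75.53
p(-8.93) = 226.37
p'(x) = x + (1 - 6*sin(x))*(x - 7) + 6*cos(x) = x + (7 - x)*(6*sin(x) - 1) + 6*cos(x)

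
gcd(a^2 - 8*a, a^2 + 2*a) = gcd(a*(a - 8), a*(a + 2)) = a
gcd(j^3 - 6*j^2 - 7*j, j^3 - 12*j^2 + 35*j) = j^2 - 7*j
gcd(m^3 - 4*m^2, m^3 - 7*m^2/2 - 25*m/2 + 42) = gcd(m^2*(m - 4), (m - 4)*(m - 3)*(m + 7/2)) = m - 4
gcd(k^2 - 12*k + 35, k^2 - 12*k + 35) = k^2 - 12*k + 35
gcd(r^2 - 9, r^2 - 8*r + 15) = r - 3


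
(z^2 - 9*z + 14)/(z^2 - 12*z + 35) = (z - 2)/(z - 5)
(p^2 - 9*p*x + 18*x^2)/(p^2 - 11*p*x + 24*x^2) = (-p + 6*x)/(-p + 8*x)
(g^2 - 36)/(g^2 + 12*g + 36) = (g - 6)/(g + 6)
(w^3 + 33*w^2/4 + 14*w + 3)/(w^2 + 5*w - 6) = (4*w^2 + 9*w + 2)/(4*(w - 1))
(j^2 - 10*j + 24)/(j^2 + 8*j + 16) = (j^2 - 10*j + 24)/(j^2 + 8*j + 16)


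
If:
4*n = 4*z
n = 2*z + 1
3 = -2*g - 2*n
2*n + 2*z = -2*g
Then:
No Solution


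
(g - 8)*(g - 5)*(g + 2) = g^3 - 11*g^2 + 14*g + 80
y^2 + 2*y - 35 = (y - 5)*(y + 7)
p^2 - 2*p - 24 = (p - 6)*(p + 4)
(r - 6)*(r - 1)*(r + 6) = r^3 - r^2 - 36*r + 36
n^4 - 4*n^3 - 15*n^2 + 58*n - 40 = (n - 5)*(n - 2)*(n - 1)*(n + 4)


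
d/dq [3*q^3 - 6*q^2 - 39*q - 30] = 9*q^2 - 12*q - 39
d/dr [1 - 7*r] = -7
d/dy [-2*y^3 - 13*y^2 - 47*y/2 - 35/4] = -6*y^2 - 26*y - 47/2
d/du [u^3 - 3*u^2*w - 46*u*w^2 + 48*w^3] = 3*u^2 - 6*u*w - 46*w^2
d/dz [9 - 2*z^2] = -4*z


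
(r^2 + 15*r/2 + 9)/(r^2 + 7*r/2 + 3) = (r + 6)/(r + 2)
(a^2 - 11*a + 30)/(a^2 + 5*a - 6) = (a^2 - 11*a + 30)/(a^2 + 5*a - 6)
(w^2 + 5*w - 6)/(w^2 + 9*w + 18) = (w - 1)/(w + 3)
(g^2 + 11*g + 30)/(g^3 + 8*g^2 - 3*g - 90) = 1/(g - 3)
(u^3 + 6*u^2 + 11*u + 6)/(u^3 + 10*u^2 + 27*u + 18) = (u + 2)/(u + 6)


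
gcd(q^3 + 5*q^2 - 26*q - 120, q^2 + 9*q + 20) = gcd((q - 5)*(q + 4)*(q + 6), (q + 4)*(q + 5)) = q + 4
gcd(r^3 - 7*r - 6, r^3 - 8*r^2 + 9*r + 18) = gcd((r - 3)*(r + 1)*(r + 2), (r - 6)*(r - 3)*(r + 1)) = r^2 - 2*r - 3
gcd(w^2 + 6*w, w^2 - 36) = w + 6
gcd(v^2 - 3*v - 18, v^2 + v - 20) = 1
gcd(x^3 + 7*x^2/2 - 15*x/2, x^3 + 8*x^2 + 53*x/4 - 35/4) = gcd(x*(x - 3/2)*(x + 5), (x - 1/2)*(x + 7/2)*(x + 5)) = x + 5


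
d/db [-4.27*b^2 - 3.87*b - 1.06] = -8.54*b - 3.87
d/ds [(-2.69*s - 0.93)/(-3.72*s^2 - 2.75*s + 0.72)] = (10.0068*s^2 + 7.3975*s - (2.69*s + 0.93)*(7.44*s + 2.75) - 1.9368)/(3.72*s^2 + 2.75*s - 0.72)^2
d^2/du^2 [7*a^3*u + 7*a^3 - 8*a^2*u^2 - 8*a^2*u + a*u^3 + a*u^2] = 2*a*(-8*a + 3*u + 1)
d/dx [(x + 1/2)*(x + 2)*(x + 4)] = 3*x^2 + 13*x + 11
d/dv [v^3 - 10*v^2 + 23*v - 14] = 3*v^2 - 20*v + 23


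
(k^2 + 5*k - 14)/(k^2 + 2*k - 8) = (k + 7)/(k + 4)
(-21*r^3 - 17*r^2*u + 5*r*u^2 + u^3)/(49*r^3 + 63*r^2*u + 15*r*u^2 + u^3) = (-3*r + u)/(7*r + u)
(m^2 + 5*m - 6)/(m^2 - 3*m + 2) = (m + 6)/(m - 2)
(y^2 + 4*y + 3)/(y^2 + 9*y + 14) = (y^2 + 4*y + 3)/(y^2 + 9*y + 14)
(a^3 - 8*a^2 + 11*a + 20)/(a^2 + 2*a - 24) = (a^2 - 4*a - 5)/(a + 6)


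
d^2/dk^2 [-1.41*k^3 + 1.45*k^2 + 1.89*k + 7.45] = 2.9 - 8.46*k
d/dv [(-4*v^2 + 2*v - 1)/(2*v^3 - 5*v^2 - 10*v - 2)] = 2*(4*v^4 - 4*v^3 + 28*v^2 + 3*v - 7)/(4*v^6 - 20*v^5 - 15*v^4 + 92*v^3 + 120*v^2 + 40*v + 4)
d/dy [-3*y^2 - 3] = -6*y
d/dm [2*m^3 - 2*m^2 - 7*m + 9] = 6*m^2 - 4*m - 7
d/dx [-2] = 0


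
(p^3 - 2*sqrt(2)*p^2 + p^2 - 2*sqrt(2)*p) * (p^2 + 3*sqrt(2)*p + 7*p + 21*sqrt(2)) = p^5 + sqrt(2)*p^4 + 8*p^4 - 5*p^3 + 8*sqrt(2)*p^3 - 96*p^2 + 7*sqrt(2)*p^2 - 84*p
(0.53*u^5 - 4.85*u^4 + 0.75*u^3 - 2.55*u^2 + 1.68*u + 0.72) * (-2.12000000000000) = -1.1236*u^5 + 10.282*u^4 - 1.59*u^3 + 5.406*u^2 - 3.5616*u - 1.5264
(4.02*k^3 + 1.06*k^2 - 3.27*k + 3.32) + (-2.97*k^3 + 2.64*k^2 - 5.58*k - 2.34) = 1.05*k^3 + 3.7*k^2 - 8.85*k + 0.98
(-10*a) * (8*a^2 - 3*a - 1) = -80*a^3 + 30*a^2 + 10*a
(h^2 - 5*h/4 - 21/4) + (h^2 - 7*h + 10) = 2*h^2 - 33*h/4 + 19/4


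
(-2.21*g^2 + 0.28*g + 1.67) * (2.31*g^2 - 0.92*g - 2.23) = -5.1051*g^4 + 2.68*g^3 + 8.5284*g^2 - 2.1608*g - 3.7241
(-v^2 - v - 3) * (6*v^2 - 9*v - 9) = -6*v^4 + 3*v^3 + 36*v + 27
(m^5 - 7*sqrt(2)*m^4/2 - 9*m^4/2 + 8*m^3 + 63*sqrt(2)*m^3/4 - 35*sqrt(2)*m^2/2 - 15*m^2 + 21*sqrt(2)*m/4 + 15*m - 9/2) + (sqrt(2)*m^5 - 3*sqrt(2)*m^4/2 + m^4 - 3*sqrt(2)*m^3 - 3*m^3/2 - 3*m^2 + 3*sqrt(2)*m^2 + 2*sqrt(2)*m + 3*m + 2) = m^5 + sqrt(2)*m^5 - 5*sqrt(2)*m^4 - 7*m^4/2 + 13*m^3/2 + 51*sqrt(2)*m^3/4 - 29*sqrt(2)*m^2/2 - 18*m^2 + 29*sqrt(2)*m/4 + 18*m - 5/2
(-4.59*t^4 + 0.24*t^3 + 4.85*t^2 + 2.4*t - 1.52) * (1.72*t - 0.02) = -7.8948*t^5 + 0.5046*t^4 + 8.3372*t^3 + 4.031*t^2 - 2.6624*t + 0.0304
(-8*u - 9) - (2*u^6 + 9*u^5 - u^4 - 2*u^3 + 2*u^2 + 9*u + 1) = -2*u^6 - 9*u^5 + u^4 + 2*u^3 - 2*u^2 - 17*u - 10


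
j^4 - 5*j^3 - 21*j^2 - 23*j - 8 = (j - 8)*(j + 1)^3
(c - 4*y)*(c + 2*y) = c^2 - 2*c*y - 8*y^2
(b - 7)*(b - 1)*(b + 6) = b^3 - 2*b^2 - 41*b + 42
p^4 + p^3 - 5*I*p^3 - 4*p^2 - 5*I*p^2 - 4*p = p*(p + 1)*(p - 4*I)*(p - I)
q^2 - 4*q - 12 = (q - 6)*(q + 2)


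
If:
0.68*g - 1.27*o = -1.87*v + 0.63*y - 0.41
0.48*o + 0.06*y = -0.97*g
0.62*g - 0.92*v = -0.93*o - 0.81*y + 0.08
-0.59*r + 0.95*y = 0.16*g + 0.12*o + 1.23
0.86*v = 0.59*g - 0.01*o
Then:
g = -0.11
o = 0.24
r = -2.40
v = -0.08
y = -0.18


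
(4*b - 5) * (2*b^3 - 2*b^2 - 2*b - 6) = 8*b^4 - 18*b^3 + 2*b^2 - 14*b + 30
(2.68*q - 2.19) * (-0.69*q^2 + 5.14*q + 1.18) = -1.8492*q^3 + 15.2863*q^2 - 8.0942*q - 2.5842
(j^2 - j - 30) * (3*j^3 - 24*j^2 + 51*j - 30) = 3*j^5 - 27*j^4 - 15*j^3 + 639*j^2 - 1500*j + 900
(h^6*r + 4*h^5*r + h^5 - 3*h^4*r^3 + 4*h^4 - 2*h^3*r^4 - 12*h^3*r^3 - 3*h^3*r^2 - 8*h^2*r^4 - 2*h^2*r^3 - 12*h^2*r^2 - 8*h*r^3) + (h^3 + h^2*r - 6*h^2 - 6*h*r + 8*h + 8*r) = h^6*r + 4*h^5*r + h^5 - 3*h^4*r^3 + 4*h^4 - 2*h^3*r^4 - 12*h^3*r^3 - 3*h^3*r^2 + h^3 - 8*h^2*r^4 - 2*h^2*r^3 - 12*h^2*r^2 + h^2*r - 6*h^2 - 8*h*r^3 - 6*h*r + 8*h + 8*r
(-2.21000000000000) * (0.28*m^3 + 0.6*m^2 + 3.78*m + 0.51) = -0.6188*m^3 - 1.326*m^2 - 8.3538*m - 1.1271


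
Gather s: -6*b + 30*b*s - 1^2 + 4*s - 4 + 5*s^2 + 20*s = -6*b + 5*s^2 + s*(30*b + 24) - 5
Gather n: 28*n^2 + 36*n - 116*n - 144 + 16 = 28*n^2 - 80*n - 128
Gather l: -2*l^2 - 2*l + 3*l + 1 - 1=-2*l^2 + l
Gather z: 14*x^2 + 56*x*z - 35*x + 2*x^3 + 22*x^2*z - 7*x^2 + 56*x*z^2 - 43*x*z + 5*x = 2*x^3 + 7*x^2 + 56*x*z^2 - 30*x + z*(22*x^2 + 13*x)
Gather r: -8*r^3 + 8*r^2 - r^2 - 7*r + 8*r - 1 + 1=-8*r^3 + 7*r^2 + r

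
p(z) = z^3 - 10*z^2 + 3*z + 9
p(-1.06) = -6.61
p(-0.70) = 1.66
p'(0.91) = -12.72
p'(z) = 3*z^2 - 20*z + 3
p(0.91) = 4.20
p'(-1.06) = 27.57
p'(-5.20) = 188.12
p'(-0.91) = 23.68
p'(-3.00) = 90.00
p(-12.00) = -3195.00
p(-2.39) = -68.94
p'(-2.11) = 58.56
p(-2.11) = -51.24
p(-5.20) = -417.61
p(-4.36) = -277.06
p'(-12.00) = 675.00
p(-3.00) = -117.00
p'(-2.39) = 67.94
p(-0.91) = -2.76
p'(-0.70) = 18.47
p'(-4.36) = 147.23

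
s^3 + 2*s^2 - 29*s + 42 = (s - 3)*(s - 2)*(s + 7)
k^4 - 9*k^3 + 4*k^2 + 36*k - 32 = (k - 8)*(k - 2)*(k - 1)*(k + 2)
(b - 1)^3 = b^3 - 3*b^2 + 3*b - 1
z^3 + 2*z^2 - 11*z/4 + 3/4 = (z - 1/2)^2*(z + 3)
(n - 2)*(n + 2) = n^2 - 4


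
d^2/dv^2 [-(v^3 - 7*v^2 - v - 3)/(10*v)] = (3 - v^3)/(5*v^3)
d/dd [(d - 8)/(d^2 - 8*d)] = -1/d^2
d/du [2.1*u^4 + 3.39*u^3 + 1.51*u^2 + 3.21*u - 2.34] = 8.4*u^3 + 10.17*u^2 + 3.02*u + 3.21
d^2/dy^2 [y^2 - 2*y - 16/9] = 2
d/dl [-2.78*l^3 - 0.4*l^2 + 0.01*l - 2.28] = -8.34*l^2 - 0.8*l + 0.01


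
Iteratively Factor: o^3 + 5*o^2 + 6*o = (o)*(o^2 + 5*o + 6) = o*(o + 3)*(o + 2)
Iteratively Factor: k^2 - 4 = (k + 2)*(k - 2)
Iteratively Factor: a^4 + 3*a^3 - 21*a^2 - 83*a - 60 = (a - 5)*(a^3 + 8*a^2 + 19*a + 12) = (a - 5)*(a + 3)*(a^2 + 5*a + 4) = (a - 5)*(a + 3)*(a + 4)*(a + 1)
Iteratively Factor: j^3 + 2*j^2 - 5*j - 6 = (j - 2)*(j^2 + 4*j + 3) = (j - 2)*(j + 1)*(j + 3)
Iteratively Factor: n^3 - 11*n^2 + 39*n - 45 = (n - 5)*(n^2 - 6*n + 9) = (n - 5)*(n - 3)*(n - 3)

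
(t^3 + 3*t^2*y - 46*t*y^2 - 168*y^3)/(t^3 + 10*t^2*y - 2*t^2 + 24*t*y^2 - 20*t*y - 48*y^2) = (t - 7*y)/(t - 2)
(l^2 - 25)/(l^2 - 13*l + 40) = (l + 5)/(l - 8)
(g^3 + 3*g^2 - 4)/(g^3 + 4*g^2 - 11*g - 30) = (g^2 + g - 2)/(g^2 + 2*g - 15)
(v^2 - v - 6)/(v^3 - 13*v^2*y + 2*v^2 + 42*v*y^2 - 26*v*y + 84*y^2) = (v - 3)/(v^2 - 13*v*y + 42*y^2)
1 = 1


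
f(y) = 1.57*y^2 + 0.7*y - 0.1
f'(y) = 3.14*y + 0.7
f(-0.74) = 0.24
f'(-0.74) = -1.62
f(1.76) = 6.00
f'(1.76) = 6.23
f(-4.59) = 29.76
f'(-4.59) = -13.71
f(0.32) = 0.28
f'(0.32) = 1.70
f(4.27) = 31.51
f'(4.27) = 14.11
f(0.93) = 1.91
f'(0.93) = 3.62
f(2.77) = 13.89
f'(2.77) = 9.40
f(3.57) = 22.41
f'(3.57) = 11.91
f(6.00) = 60.62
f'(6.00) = 19.54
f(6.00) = 60.62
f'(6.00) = 19.54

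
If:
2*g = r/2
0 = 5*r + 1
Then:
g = -1/20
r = -1/5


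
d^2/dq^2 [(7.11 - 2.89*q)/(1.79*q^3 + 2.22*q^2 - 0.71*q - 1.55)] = (-55.559094*q^5 + 204.46812*q^4 + 416.227534*q^3 + 59.8092900000001*q^2 - 8.547462*q + 62.460212)/(5.735339*q^9 + 21.339306*q^8 + 19.640775*q^7 - 20.886405*q^6 - 44.746815*q^5 - 7.74038400000001*q^4 + 27.202174*q^3 + 13.656585*q^2 - 5.117325*q - 3.723875)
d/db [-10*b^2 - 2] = -20*b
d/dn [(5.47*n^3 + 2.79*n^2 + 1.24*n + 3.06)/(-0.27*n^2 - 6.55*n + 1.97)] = (-1.4769*n^4 - 71.657*n^3 + 14.388*n^2 + 12.645*n + 22.4858)/(0.0729*n^4 + 3.537*n^3 + 41.8387*n^2 - 25.807*n + 3.8809)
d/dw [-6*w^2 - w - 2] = -12*w - 1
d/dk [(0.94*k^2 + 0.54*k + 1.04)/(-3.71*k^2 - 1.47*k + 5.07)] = (0.621600000000001*k^2 + 17.2484*k + 4.2666)/(13.7641*k^4 + 10.9074*k^3 - 35.4585*k^2 - 14.9058*k + 25.7049)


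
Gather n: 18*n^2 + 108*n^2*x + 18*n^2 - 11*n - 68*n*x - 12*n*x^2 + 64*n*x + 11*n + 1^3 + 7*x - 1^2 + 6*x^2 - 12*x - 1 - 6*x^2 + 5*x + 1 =n^2*(108*x + 36) + n*(-12*x^2 - 4*x)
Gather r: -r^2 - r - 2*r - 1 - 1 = -r^2 - 3*r - 2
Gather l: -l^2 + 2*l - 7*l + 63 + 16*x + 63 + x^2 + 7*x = -l^2 - 5*l + x^2 + 23*x + 126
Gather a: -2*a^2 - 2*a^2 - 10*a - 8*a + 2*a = -4*a^2 - 16*a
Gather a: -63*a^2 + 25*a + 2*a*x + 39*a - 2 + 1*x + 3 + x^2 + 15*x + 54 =-63*a^2 + a*(2*x + 64) + x^2 + 16*x + 55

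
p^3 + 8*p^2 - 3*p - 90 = (p - 3)*(p + 5)*(p + 6)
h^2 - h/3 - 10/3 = (h - 2)*(h + 5/3)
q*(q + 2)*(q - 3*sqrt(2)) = q^3 - 3*sqrt(2)*q^2 + 2*q^2 - 6*sqrt(2)*q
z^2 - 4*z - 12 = (z - 6)*(z + 2)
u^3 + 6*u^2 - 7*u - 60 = (u - 3)*(u + 4)*(u + 5)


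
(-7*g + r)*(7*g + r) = -49*g^2 + r^2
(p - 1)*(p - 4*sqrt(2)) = p^2 - 4*sqrt(2)*p - p + 4*sqrt(2)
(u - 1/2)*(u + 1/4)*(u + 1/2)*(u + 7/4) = u^4 + 2*u^3 + 3*u^2/16 - u/2 - 7/64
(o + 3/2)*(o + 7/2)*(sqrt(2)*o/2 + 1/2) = sqrt(2)*o^3/2 + o^2/2 + 5*sqrt(2)*o^2/2 + 5*o/2 + 21*sqrt(2)*o/8 + 21/8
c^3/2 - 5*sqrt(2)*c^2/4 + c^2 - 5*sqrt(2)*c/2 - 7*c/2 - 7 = (c/2 + 1)*(c - 7*sqrt(2)/2)*(c + sqrt(2))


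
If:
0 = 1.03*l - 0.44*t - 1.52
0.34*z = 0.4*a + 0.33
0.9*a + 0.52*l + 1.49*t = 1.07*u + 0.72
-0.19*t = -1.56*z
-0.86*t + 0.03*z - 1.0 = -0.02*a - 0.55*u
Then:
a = 1.11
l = 9.44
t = 18.64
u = 30.81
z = 2.27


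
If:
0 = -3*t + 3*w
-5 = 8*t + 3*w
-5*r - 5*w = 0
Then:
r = 5/11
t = -5/11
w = -5/11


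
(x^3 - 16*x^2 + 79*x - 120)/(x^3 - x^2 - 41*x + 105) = (x - 8)/(x + 7)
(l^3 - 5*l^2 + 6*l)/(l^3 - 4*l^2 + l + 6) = l/(l + 1)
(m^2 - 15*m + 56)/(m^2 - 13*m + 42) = (m - 8)/(m - 6)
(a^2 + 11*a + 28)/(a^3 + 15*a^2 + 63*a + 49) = (a + 4)/(a^2 + 8*a + 7)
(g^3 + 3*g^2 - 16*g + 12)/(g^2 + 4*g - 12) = g - 1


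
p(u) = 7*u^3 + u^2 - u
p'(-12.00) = 2999.00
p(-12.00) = -11940.00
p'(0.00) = -1.00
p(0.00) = 0.00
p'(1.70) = 63.09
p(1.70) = 35.58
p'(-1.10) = 22.21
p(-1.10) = -7.01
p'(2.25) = 109.81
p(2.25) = 82.55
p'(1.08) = 25.65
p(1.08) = 8.90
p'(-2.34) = 109.31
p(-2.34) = -81.87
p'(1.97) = 84.44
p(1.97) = 55.43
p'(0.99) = 21.56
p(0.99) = 6.78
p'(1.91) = 79.43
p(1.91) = 50.51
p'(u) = 21*u^2 + 2*u - 1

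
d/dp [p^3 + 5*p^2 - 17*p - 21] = 3*p^2 + 10*p - 17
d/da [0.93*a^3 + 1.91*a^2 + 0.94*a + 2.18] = 2.79*a^2 + 3.82*a + 0.94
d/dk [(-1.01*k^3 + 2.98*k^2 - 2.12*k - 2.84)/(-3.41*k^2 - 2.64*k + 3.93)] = (3.4441*k^4 + 5.3328*k^3 - 27.0043*k^2 + 4.054*k - 15.8292)/(11.6281*k^4 + 18.0048*k^3 - 19.833*k^2 - 20.7504*k + 15.4449)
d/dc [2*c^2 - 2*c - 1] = 4*c - 2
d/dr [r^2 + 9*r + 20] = 2*r + 9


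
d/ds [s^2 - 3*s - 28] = 2*s - 3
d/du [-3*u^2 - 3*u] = -6*u - 3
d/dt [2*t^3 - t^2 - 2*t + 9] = 6*t^2 - 2*t - 2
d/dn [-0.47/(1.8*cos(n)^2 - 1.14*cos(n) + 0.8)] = (0.5358 - 1.692*cos(n))*sin(n)/(1.8*cos(n)^2 - 1.14*cos(n) + 0.8)^2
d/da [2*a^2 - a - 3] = 4*a - 1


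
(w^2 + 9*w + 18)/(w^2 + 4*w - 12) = (w + 3)/(w - 2)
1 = 1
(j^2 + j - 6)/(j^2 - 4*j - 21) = (j - 2)/(j - 7)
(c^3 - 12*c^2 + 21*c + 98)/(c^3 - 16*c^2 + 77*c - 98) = (c + 2)/(c - 2)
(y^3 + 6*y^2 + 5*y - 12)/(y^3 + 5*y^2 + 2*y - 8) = (y + 3)/(y + 2)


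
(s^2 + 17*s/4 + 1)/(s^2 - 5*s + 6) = (s^2 + 17*s/4 + 1)/(s^2 - 5*s + 6)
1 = 1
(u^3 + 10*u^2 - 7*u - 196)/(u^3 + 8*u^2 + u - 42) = (u^2 + 3*u - 28)/(u^2 + u - 6)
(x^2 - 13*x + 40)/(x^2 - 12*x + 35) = (x - 8)/(x - 7)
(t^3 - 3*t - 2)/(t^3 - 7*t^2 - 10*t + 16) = (t^3 - 3*t - 2)/(t^3 - 7*t^2 - 10*t + 16)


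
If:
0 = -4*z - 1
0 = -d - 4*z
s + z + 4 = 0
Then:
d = 1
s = -15/4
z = -1/4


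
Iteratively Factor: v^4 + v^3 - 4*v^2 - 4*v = (v + 1)*(v^3 - 4*v) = (v + 1)*(v + 2)*(v^2 - 2*v) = v*(v + 1)*(v + 2)*(v - 2)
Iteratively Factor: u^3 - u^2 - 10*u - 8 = (u + 2)*(u^2 - 3*u - 4) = (u - 4)*(u + 2)*(u + 1)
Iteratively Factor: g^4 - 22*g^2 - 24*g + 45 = (g + 3)*(g^3 - 3*g^2 - 13*g + 15) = (g - 1)*(g + 3)*(g^2 - 2*g - 15) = (g - 1)*(g + 3)^2*(g - 5)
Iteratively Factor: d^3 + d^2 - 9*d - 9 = (d - 3)*(d^2 + 4*d + 3) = (d - 3)*(d + 3)*(d + 1)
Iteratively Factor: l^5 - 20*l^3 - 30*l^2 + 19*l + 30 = (l - 1)*(l^4 + l^3 - 19*l^2 - 49*l - 30) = (l - 1)*(l + 1)*(l^3 - 19*l - 30) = (l - 1)*(l + 1)*(l + 2)*(l^2 - 2*l - 15) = (l - 1)*(l + 1)*(l + 2)*(l + 3)*(l - 5)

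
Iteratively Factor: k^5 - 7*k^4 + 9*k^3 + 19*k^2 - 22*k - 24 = (k - 2)*(k^4 - 5*k^3 - k^2 + 17*k + 12) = (k - 2)*(k + 1)*(k^3 - 6*k^2 + 5*k + 12) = (k - 3)*(k - 2)*(k + 1)*(k^2 - 3*k - 4) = (k - 4)*(k - 3)*(k - 2)*(k + 1)*(k + 1)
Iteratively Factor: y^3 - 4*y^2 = (y)*(y^2 - 4*y) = y^2*(y - 4)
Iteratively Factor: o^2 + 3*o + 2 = (o + 1)*(o + 2)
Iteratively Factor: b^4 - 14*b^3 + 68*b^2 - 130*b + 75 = (b - 5)*(b^3 - 9*b^2 + 23*b - 15) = (b - 5)^2*(b^2 - 4*b + 3) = (b - 5)^2*(b - 1)*(b - 3)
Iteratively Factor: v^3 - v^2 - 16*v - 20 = (v + 2)*(v^2 - 3*v - 10) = (v - 5)*(v + 2)*(v + 2)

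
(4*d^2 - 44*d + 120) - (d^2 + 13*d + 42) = 3*d^2 - 57*d + 78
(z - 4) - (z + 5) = -9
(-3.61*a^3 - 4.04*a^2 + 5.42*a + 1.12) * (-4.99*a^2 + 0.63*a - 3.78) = 18.0139*a^5 + 17.8853*a^4 - 15.9452*a^3 + 13.097*a^2 - 19.782*a - 4.2336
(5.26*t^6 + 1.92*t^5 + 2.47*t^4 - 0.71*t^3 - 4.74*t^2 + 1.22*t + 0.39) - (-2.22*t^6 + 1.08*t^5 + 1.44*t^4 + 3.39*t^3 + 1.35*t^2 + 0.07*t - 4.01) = 7.48*t^6 + 0.84*t^5 + 1.03*t^4 - 4.1*t^3 - 6.09*t^2 + 1.15*t + 4.4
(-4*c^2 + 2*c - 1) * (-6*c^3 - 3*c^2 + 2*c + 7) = 24*c^5 - 8*c^3 - 21*c^2 + 12*c - 7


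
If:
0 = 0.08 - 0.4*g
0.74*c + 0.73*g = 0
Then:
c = -0.20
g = 0.20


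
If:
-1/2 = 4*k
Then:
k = -1/8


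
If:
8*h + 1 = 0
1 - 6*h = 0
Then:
No Solution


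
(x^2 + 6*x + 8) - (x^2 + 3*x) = 3*x + 8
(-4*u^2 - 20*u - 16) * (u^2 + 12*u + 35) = -4*u^4 - 68*u^3 - 396*u^2 - 892*u - 560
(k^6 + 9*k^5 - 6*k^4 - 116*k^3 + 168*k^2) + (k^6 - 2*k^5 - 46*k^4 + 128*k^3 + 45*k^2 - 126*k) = 2*k^6 + 7*k^5 - 52*k^4 + 12*k^3 + 213*k^2 - 126*k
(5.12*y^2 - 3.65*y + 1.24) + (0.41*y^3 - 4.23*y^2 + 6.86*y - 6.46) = 0.41*y^3 + 0.89*y^2 + 3.21*y - 5.22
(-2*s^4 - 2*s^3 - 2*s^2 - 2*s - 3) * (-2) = 4*s^4 + 4*s^3 + 4*s^2 + 4*s + 6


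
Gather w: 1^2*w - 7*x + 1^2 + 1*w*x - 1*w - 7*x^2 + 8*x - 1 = w*x - 7*x^2 + x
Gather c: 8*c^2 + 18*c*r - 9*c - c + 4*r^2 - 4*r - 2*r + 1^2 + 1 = 8*c^2 + c*(18*r - 10) + 4*r^2 - 6*r + 2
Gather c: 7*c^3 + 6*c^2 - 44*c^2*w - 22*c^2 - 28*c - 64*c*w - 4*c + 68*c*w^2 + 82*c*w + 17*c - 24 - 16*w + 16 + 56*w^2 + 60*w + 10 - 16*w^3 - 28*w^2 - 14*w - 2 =7*c^3 + c^2*(-44*w - 16) + c*(68*w^2 + 18*w - 15) - 16*w^3 + 28*w^2 + 30*w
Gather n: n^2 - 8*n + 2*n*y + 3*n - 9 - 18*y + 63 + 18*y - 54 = n^2 + n*(2*y - 5)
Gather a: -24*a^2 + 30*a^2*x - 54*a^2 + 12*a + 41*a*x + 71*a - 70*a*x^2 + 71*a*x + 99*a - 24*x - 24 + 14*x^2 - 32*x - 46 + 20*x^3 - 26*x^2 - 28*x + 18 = a^2*(30*x - 78) + a*(-70*x^2 + 112*x + 182) + 20*x^3 - 12*x^2 - 84*x - 52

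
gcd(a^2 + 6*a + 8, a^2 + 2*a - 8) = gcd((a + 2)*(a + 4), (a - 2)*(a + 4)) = a + 4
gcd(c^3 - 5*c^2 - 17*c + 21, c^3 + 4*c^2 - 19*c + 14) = c - 1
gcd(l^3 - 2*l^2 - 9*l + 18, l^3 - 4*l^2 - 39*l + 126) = l - 3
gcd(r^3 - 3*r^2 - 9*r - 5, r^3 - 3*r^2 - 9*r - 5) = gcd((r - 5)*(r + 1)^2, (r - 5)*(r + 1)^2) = r^3 - 3*r^2 - 9*r - 5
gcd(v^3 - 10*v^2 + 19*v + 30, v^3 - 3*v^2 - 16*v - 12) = v^2 - 5*v - 6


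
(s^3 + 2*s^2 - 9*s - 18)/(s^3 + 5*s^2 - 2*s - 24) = (s^2 - s - 6)/(s^2 + 2*s - 8)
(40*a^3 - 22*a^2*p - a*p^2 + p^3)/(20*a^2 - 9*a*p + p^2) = (-10*a^2 + 3*a*p + p^2)/(-5*a + p)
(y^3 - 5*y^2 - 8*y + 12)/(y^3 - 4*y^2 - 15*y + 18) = (y + 2)/(y + 3)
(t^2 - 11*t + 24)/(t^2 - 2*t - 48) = (t - 3)/(t + 6)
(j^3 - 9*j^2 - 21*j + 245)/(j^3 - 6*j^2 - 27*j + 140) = (j - 7)/(j - 4)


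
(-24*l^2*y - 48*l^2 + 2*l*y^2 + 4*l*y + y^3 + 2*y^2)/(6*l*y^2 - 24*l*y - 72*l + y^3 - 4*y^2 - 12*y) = (-4*l + y)/(y - 6)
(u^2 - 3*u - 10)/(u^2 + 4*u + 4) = (u - 5)/(u + 2)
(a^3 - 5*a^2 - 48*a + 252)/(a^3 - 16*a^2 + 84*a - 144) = (a + 7)/(a - 4)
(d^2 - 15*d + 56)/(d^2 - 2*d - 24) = (-d^2 + 15*d - 56)/(-d^2 + 2*d + 24)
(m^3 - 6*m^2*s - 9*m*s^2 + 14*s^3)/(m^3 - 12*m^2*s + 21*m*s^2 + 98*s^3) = (-m + s)/(-m + 7*s)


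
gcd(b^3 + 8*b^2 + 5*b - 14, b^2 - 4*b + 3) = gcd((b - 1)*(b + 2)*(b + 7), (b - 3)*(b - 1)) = b - 1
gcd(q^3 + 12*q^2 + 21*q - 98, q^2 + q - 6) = q - 2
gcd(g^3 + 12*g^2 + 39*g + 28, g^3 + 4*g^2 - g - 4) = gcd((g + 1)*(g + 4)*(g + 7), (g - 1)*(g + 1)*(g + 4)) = g^2 + 5*g + 4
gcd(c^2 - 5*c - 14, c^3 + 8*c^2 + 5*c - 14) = c + 2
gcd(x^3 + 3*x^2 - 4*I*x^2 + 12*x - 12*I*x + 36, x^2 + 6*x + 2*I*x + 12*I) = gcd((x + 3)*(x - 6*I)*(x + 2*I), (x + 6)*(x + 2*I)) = x + 2*I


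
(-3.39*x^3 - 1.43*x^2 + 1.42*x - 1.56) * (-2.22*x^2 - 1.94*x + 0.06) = 7.5258*x^5 + 9.7512*x^4 - 0.5816*x^3 + 0.622600000000001*x^2 + 3.1116*x - 0.0936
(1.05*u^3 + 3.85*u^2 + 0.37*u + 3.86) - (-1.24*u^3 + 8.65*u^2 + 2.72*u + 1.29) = 2.29*u^3 - 4.8*u^2 - 2.35*u + 2.57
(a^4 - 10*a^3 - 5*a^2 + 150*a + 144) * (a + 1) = a^5 - 9*a^4 - 15*a^3 + 145*a^2 + 294*a + 144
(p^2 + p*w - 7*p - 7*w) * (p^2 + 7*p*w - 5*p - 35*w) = p^4 + 8*p^3*w - 12*p^3 + 7*p^2*w^2 - 96*p^2*w + 35*p^2 - 84*p*w^2 + 280*p*w + 245*w^2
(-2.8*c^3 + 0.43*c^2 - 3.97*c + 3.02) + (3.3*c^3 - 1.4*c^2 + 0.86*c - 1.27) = 0.5*c^3 - 0.97*c^2 - 3.11*c + 1.75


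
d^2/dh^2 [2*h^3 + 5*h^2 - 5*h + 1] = 12*h + 10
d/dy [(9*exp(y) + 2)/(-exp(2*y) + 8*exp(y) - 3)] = (9*exp(2*y) + 4*exp(y) - 43)*exp(y)/(exp(4*y) - 16*exp(3*y) + 70*exp(2*y) - 48*exp(y) + 9)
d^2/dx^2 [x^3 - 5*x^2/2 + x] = 6*x - 5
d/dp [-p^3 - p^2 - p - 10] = -3*p^2 - 2*p - 1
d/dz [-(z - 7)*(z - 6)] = 13 - 2*z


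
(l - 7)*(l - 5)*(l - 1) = l^3 - 13*l^2 + 47*l - 35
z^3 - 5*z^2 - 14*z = z*(z - 7)*(z + 2)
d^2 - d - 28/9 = (d - 7/3)*(d + 4/3)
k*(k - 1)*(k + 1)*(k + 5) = k^4 + 5*k^3 - k^2 - 5*k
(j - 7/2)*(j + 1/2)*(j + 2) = j^3 - j^2 - 31*j/4 - 7/2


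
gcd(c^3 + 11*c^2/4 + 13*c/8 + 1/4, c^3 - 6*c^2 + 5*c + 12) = 1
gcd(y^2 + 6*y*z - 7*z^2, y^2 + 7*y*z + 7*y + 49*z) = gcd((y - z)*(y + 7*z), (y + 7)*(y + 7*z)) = y + 7*z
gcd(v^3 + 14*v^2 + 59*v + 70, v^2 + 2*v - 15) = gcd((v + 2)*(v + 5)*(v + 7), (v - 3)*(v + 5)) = v + 5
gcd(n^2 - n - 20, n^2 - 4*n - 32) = n + 4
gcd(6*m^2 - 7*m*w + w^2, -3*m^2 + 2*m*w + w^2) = -m + w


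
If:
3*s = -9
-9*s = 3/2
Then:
No Solution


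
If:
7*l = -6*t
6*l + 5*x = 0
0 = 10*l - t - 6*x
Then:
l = 0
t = 0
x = 0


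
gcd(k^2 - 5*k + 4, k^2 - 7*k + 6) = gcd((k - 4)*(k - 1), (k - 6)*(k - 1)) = k - 1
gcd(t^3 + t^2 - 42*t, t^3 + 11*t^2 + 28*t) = t^2 + 7*t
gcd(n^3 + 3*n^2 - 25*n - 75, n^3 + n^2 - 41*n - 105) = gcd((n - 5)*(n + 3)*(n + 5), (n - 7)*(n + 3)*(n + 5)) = n^2 + 8*n + 15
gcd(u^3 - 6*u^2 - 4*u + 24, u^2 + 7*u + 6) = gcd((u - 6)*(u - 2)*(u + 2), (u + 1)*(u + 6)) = 1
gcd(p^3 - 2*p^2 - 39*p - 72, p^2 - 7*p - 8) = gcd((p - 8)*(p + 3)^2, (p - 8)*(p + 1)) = p - 8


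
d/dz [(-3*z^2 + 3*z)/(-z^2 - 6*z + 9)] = 3*(7*z^2 - 18*z + 9)/(z^4 + 12*z^3 + 18*z^2 - 108*z + 81)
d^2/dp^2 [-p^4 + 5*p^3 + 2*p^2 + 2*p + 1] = -12*p^2 + 30*p + 4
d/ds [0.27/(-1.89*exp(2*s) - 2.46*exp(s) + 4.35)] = (1.0206*exp(s) + 0.6642)*exp(s)/(1.89*exp(2*s) + 2.46*exp(s) - 4.35)^2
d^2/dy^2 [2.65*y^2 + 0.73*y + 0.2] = 5.30000000000000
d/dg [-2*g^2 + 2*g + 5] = 2 - 4*g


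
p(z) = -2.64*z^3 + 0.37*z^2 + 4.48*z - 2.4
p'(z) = -7.92*z^2 + 0.74*z + 4.48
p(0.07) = -2.09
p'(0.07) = 4.49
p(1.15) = -0.77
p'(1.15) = -5.14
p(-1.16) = -2.98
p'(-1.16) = -7.04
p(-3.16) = 70.44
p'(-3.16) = -76.94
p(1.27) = -1.52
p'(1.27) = -7.35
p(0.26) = -1.26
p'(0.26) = 4.14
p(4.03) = -151.13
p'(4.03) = -121.17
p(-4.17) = 176.78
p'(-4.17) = -136.33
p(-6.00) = 554.28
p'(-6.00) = -285.08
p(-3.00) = 58.77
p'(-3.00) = -69.02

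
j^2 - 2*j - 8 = (j - 4)*(j + 2)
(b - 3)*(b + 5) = b^2 + 2*b - 15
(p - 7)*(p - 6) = p^2 - 13*p + 42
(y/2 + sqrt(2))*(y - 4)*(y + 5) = y^3/2 + y^2/2 + sqrt(2)*y^2 - 10*y + sqrt(2)*y - 20*sqrt(2)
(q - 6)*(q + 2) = q^2 - 4*q - 12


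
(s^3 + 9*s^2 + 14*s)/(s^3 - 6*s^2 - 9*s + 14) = s*(s + 7)/(s^2 - 8*s + 7)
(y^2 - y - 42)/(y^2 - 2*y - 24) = (-y^2 + y + 42)/(-y^2 + 2*y + 24)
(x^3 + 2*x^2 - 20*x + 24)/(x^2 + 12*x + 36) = (x^2 - 4*x + 4)/(x + 6)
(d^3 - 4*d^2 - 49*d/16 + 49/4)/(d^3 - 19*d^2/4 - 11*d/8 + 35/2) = (4*d - 7)/(2*(2*d - 5))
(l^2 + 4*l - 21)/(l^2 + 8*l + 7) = (l - 3)/(l + 1)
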